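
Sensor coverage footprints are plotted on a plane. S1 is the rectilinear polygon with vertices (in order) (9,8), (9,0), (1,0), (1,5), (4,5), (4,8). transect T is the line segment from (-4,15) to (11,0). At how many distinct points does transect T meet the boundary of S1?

2

The segment meets the boundary at (9,2), (4,7).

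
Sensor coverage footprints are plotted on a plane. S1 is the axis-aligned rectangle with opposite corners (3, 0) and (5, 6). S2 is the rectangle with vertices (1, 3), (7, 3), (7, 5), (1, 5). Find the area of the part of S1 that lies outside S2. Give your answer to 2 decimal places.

8.00

|S1∩S2|: x∈[3,5], y∈[3,5] → 2·2 = 4.
|S1| = 12.
|S1 ∖ S2| = |S1| − |S1∩S2| = 12 − 4 = 8.00.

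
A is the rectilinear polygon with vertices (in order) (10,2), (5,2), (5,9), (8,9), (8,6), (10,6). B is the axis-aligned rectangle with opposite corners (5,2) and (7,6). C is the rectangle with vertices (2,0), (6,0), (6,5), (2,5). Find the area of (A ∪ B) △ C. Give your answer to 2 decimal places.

43.00

|A ∪ B| = 29.
|(A ∪ B) ∩ C| = 3.
|(A ∪ B) △ C| = 29 + 20 − 6 = 43.00.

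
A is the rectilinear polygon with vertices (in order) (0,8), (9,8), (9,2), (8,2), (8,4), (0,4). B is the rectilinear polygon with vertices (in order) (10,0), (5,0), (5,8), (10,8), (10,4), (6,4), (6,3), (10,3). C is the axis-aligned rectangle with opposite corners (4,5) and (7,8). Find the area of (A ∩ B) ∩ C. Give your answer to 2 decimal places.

The region (A ∩ B) ∩ C is the polygon with vertices (5,8), (7,8), (7,5), (5,5).
By the shoelace formula its area is 6.00.

6.00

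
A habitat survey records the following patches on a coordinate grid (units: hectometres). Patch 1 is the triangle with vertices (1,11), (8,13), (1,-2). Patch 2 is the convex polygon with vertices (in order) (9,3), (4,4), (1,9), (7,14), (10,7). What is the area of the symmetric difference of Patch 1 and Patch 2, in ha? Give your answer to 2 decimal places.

|Patch 1| = 45.5, |Patch 2| = 58.5, |Patch 1∩Patch 2| = 25.8258.
|Patch 1 △ Patch 2| = |Patch 1| + |Patch 2| − 2·|Patch 1∩Patch 2| = 45.5 + 58.5 − 51.6515 = 52.35.

52.35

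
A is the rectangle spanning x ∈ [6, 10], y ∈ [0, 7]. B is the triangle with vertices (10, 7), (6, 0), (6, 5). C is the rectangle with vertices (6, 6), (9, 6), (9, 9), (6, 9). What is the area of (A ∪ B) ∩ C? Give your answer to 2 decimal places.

3.00

The region (A ∪ B) ∩ C is the polygon with vertices (6,7), (9,7), (9,6), (6,6).
By the shoelace formula its area is 3.00.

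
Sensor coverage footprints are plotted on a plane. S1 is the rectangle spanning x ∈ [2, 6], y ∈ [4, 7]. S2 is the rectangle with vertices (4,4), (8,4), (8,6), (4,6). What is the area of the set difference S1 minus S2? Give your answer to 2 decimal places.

|S1∩S2|: x∈[4,6], y∈[4,6] → 2·2 = 4.
|S1| = 12.
|S1 ∖ S2| = |S1| − |S1∩S2| = 12 − 4 = 8.00.

8.00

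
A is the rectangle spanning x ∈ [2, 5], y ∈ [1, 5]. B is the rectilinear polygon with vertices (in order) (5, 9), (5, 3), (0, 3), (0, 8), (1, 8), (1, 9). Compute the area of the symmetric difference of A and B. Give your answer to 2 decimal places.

|A| = 12, |B| = 29, |A∩B| = 6.
|A △ B| = |A| + |B| − 2·|A∩B| = 12 + 29 − 12 = 29.00.

29.00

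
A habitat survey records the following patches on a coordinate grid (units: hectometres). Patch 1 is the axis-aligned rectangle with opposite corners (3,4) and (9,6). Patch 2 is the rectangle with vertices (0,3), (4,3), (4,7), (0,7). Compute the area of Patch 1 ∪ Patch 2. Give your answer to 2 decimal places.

26.00

By inclusion–exclusion:
Individual areas: |Patch 1| = 12, |Patch 2| = 16.
|Patch 1∩Patch 2|: x∈[3,4], y∈[4,6] → 1·2 = 2.
|Patch 1 ∪ Patch 2| = 28 − 2 = 26.00.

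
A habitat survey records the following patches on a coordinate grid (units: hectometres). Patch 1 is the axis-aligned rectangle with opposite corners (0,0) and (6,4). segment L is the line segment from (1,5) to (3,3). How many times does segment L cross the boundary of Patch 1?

The segment meets the boundary at (2,4).

1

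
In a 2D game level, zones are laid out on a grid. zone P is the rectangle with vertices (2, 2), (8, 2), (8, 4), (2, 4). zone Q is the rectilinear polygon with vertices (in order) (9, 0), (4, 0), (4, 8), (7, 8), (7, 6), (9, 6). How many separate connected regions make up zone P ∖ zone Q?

1

zone P ∖ zone Q is a single connected region.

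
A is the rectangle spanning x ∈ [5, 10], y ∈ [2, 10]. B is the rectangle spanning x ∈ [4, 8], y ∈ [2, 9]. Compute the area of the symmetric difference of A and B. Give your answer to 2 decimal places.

|A∩B|: x∈[5,8], y∈[2,9] → 3·7 = 21.
|A △ B| = |A| + |B| − 2·|A∩B| = 40 + 28 − 42 = 26.00.

26.00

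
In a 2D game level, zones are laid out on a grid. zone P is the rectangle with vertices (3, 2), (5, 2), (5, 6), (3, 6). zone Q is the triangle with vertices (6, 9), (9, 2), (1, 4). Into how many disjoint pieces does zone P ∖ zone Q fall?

zone P ∖ zone Q is a single connected region.

1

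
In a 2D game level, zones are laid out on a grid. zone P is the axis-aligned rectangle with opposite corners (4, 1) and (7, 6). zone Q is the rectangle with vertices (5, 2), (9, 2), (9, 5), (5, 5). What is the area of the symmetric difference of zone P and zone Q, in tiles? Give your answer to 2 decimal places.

15.00

|zone P∩zone Q|: x∈[5,7], y∈[2,5] → 2·3 = 6.
|zone P △ zone Q| = |zone P| + |zone Q| − 2·|zone P∩zone Q| = 15 + 12 − 12 = 15.00.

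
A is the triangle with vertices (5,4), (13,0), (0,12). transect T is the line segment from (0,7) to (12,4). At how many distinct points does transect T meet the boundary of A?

2

The segment meets the boundary at (7.429,5.143), (3.704,6.074).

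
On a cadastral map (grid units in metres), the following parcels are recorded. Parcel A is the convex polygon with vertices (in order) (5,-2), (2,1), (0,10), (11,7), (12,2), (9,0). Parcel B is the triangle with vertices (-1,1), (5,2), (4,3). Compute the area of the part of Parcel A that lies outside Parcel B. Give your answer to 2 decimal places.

86.93

|Parcel A| = 89.5, |Parcel A∩Parcel B| = 2.5702.
|Parcel A ∖ Parcel B| = |Parcel A| − |Parcel A∩Parcel B| = 89.5 − 2.5702 = 86.93.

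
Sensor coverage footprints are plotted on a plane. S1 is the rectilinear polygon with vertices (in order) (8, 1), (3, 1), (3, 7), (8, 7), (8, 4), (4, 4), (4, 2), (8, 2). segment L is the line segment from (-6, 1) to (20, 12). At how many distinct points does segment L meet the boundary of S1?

The segment meets the boundary at (8,6.923), (3,4.808).

2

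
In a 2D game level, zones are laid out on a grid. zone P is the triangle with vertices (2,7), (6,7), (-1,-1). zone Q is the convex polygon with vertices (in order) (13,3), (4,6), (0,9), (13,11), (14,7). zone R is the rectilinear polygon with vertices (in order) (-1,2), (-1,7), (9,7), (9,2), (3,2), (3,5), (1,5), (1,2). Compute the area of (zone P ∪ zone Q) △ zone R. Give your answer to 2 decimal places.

88.40

|zone P ∪ zone Q| = 77.1075.
|(zone P ∪ zone Q) ∩ zone R| = 16.3546.
|(zone P ∪ zone Q) △ zone R| = 77.1075 + 44 − 32.7091 = 88.40.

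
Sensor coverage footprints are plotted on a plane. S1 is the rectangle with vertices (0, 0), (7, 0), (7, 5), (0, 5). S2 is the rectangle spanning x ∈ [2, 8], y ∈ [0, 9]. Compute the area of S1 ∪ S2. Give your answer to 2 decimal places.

By inclusion–exclusion:
Individual areas: |S1| = 35, |S2| = 54.
|S1∩S2|: x∈[2,7], y∈[0,5] → 5·5 = 25.
|S1 ∪ S2| = 89 − 25 = 64.00.

64.00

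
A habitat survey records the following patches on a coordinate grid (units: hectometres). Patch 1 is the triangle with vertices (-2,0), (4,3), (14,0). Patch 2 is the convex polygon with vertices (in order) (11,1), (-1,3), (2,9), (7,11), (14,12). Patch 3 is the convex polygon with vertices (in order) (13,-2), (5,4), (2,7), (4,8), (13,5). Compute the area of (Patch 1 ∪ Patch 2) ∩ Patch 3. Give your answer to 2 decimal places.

|Patch 1 ∪ Patch 2| = 125.875.
|(Patch 1 ∪ Patch 2) ∩ Patch 3| = 39.55.

39.55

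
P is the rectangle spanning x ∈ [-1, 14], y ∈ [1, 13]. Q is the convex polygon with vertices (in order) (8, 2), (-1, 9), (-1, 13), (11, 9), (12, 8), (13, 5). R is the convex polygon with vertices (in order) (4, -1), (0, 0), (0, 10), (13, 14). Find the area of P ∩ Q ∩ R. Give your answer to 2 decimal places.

The intersection is the polygon with vertices (10.167,9.278), (6.5,3.167), (0,8.222), (0,10), (4.16,11.28).
By the shoelace formula its area is 46.18.

46.18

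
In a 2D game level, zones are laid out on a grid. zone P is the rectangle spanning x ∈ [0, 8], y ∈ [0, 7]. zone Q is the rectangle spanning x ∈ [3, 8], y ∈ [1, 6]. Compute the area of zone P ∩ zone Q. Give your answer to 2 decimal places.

|zone P∩zone Q|: x∈[3,8], y∈[1,6] → 5·5 = 25.

25.00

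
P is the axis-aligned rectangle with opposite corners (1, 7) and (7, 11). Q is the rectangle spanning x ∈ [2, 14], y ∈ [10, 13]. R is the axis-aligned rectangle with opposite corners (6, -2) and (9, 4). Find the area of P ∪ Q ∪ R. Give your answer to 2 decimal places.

By inclusion–exclusion:
Individual areas: |P| = 24, |Q| = 36, |R| = 18.
|P∩Q|: x∈[2,7], y∈[10,11] → 5·1 = 5.
|P∩R| = 0 (no overlap).
|Q∩R| = 0 (no overlap).
|P∩Q∩R| = 0.
|P ∪ Q ∪ R| = 78 − 5 + 0 = 73.00.

73.00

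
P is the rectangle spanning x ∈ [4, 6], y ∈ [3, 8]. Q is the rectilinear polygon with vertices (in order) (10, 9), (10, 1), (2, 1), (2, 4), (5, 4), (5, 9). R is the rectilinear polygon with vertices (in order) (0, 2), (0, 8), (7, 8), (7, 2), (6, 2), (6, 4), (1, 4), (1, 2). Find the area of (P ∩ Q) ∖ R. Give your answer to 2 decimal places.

|P ∩ Q| = 6.
|(P ∩ Q) ∩ R| = 4.
|(P ∩ Q) ∖ R| = 6 − 4 = 2.00.

2.00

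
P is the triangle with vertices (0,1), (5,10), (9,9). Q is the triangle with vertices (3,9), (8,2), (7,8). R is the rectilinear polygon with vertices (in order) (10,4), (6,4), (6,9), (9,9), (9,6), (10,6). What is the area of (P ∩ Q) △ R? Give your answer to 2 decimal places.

|P ∩ Q| = 5.46.
|(P ∩ Q) ∩ R| = 1.3911.
|(P ∩ Q) △ R| = 5.46 + 17 − 2.7823 = 19.68.

19.68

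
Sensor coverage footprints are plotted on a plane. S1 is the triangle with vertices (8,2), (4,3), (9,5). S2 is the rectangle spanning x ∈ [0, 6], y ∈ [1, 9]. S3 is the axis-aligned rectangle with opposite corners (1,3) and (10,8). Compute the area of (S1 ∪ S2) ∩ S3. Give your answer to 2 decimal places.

The region (S1 ∪ S2) ∩ S3 is the polygon with vertices (6,3.8), (9,5), (8.333,3), (1,3), (1,8), (6,8).
By the shoelace formula its area is 28.53.

28.53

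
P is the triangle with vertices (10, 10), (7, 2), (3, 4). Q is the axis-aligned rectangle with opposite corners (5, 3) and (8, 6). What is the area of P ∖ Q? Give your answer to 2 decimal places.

10.57

|P| = 19, |P∩Q| = 8.4315.
|P ∖ Q| = |P| − |P∩Q| = 19 − 8.4315 = 10.57.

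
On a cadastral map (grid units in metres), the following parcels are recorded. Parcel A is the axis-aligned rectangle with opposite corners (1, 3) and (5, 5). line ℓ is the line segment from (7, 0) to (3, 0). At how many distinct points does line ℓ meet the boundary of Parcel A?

0

The segment lies entirely outside Parcel A and never meets its boundary.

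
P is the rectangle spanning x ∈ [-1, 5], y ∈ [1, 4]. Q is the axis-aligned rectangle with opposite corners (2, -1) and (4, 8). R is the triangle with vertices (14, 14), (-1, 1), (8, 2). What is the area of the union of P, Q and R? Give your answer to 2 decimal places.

By inclusion–exclusion:
Individual areas: |P| = 18, |Q| = 18, |R| = 51.
|P∩Q|: x∈[2,4], y∈[1,4] → 2·3 = 6.
|P∩R| = 10.8077.
|Q∩R| = 6.0444.
|P∩Q∩R| = 5.0188.
|P ∪ Q ∪ R| = 87 − 22.8521 + 5.0188 = 69.17.

69.17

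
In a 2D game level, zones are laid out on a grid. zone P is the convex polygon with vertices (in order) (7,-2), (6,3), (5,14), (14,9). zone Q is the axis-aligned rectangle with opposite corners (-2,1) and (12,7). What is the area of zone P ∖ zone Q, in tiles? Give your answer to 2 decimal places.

|zone P| = 70, |zone P∩zone Q| = 28.8208.
|zone P ∖ zone Q| = |zone P| − |zone P∩zone Q| = 70 − 28.8208 = 41.18.

41.18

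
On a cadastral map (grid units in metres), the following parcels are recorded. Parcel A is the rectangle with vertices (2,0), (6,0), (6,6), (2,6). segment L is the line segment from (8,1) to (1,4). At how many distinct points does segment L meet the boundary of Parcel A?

The segment meets the boundary at (6,1.857), (2,3.571).

2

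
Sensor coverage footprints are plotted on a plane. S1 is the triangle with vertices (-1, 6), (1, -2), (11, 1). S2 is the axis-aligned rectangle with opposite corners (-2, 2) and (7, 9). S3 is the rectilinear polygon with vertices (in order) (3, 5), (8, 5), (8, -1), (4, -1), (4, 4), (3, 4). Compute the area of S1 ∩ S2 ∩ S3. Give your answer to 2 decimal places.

4.01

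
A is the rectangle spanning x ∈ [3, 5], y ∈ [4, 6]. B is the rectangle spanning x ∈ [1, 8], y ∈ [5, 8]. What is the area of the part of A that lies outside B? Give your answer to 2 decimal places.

|A∩B|: x∈[3,5], y∈[5,6] → 2·1 = 2.
|A| = 4.
|A ∖ B| = |A| − |A∩B| = 4 − 2 = 2.00.

2.00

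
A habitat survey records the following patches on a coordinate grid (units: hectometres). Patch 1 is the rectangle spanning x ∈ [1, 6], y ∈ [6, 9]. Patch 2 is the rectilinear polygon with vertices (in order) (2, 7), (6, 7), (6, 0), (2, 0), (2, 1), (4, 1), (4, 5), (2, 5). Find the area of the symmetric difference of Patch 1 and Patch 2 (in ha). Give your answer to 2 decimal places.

|Patch 1| = 15, |Patch 2| = 20, |Patch 1∩Patch 2| = 4.
|Patch 1 △ Patch 2| = |Patch 1| + |Patch 2| − 2·|Patch 1∩Patch 2| = 15 + 20 − 8 = 27.00.

27.00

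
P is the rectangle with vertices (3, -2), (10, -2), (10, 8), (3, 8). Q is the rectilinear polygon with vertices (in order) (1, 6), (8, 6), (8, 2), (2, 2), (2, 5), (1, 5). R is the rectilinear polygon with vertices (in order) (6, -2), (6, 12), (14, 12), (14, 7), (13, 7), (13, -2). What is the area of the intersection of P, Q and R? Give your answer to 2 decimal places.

8.00

The intersection is the polygon with vertices (8,6), (8,2), (6,2), (6,6).
By the shoelace formula its area is 8.00.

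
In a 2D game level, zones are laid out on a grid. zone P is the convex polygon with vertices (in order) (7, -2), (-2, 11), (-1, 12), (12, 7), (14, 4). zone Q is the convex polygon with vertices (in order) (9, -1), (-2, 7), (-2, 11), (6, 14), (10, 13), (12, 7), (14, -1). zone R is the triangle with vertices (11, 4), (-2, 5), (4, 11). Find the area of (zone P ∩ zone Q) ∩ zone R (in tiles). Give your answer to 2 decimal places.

35.20

The region (zone P ∩ zone Q) ∩ zone R is the polygon with vertices (5.5,9.5), (11,4), (2.388,4.662), (0.455,7.455), (3.333,10.333).
By the shoelace formula its area is 35.20.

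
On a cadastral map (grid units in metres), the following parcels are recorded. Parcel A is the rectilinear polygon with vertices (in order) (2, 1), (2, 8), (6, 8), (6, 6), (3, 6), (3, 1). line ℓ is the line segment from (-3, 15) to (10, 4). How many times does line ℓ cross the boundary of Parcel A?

2

The segment meets the boundary at (6,7.385), (5.273,8).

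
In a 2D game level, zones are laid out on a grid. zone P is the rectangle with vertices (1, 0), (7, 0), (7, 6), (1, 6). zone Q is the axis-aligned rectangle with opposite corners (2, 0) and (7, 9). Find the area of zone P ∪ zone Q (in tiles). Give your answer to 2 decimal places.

By inclusion–exclusion:
Individual areas: |zone P| = 36, |zone Q| = 45.
|zone P∩zone Q|: x∈[2,7], y∈[0,6] → 5·6 = 30.
|zone P ∪ zone Q| = 81 − 30 = 51.00.

51.00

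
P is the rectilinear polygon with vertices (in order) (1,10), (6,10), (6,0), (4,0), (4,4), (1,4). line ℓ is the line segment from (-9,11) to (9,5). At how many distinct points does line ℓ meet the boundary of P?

2

The segment meets the boundary at (6,6), (1,7.667).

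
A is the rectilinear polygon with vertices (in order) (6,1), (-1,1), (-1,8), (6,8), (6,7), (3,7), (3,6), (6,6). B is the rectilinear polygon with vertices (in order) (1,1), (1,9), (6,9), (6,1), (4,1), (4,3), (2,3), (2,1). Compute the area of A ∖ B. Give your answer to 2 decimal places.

|A| = 46, |A∩B| = 28.
|A ∖ B| = |A| − |A∩B| = 46 − 28 = 18.00.

18.00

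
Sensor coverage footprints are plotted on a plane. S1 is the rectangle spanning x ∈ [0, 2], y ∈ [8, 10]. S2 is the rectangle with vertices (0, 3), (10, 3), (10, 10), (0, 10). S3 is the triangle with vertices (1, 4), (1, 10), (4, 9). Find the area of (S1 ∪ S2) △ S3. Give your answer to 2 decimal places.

61.00

|S1 ∪ S2| = 70.
|(S1 ∪ S2) ∩ S3| = 9.
|(S1 ∪ S2) △ S3| = 70 + 9 − 18 = 61.00.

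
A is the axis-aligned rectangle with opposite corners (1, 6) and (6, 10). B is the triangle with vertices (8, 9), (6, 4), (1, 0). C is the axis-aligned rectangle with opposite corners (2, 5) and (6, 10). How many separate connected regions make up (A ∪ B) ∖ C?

2

(A ∪ B) ∖ C splits into 2 disjoint pieces (area 4, area 7.7063).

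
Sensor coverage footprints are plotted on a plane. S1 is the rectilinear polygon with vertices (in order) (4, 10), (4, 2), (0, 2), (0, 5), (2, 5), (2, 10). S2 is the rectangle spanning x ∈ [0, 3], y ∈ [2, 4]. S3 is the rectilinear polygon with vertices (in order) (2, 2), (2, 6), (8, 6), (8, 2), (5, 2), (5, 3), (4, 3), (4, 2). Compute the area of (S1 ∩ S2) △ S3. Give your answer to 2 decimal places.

25.00

|S1 ∩ S2| = 6.
|(S1 ∩ S2) ∩ S3| = 2.
|(S1 ∩ S2) △ S3| = 6 + 23 − 4 = 25.00.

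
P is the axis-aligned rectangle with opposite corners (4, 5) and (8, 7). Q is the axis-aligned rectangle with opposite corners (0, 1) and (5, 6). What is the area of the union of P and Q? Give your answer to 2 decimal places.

32.00

By inclusion–exclusion:
Individual areas: |P| = 8, |Q| = 25.
|P∩Q|: x∈[4,5], y∈[5,6] → 1·1 = 1.
|P ∪ Q| = 33 − 1 = 32.00.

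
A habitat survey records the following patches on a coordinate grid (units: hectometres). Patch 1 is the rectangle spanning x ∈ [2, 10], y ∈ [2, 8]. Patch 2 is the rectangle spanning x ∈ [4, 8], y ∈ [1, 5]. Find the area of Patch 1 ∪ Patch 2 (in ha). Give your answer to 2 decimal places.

52.00

By inclusion–exclusion:
Individual areas: |Patch 1| = 48, |Patch 2| = 16.
|Patch 1∩Patch 2|: x∈[4,8], y∈[2,5] → 4·3 = 12.
|Patch 1 ∪ Patch 2| = 64 − 12 = 52.00.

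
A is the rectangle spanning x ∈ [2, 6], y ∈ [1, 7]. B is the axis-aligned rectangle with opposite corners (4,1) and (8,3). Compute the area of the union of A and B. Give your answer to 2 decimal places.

By inclusion–exclusion:
Individual areas: |A| = 24, |B| = 8.
|A∩B|: x∈[4,6], y∈[1,3] → 2·2 = 4.
|A ∪ B| = 32 − 4 = 28.00.

28.00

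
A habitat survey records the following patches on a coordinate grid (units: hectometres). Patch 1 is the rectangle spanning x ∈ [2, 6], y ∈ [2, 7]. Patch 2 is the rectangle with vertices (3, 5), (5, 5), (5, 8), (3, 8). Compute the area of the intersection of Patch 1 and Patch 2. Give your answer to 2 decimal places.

4.00

|Patch 1∩Patch 2|: x∈[3,5], y∈[5,7] → 2·2 = 4.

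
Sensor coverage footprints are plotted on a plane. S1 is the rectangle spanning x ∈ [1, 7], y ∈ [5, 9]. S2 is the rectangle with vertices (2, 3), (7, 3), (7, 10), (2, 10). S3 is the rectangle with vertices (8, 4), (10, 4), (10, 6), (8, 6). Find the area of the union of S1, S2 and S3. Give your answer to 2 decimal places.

By inclusion–exclusion:
Individual areas: |S1| = 24, |S2| = 35, |S3| = 4.
|S1∩S2|: x∈[2,7], y∈[5,9] → 5·4 = 20.
|S1∩S3| = 0 (no overlap).
|S2∩S3| = 0 (no overlap).
|S1∩S2∩S3| = 0.
|S1 ∪ S2 ∪ S3| = 63 − 20 + 0 = 43.00.

43.00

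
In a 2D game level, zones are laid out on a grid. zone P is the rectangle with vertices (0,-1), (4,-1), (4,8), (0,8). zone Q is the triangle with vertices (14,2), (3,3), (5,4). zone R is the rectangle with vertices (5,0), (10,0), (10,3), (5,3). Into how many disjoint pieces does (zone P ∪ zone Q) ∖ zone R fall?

(zone P ∪ zone Q) ∖ zone R splits into 2 disjoint pieces (area 39.1364, area 1.0505).

2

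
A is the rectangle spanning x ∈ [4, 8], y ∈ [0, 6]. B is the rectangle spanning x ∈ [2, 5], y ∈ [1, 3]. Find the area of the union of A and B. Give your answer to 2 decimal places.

28.00

By inclusion–exclusion:
Individual areas: |A| = 24, |B| = 6.
|A∩B|: x∈[4,5], y∈[1,3] → 1·2 = 2.
|A ∪ B| = 30 − 2 = 28.00.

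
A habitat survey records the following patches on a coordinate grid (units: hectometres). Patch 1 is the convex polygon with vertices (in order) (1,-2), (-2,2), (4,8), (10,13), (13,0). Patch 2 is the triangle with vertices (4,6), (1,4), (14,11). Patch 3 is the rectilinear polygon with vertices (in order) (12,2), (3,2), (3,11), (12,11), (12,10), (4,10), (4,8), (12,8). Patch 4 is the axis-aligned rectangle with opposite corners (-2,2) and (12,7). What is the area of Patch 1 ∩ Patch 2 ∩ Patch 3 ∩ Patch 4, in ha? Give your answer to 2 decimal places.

1.10

The intersection is the polygon with vertices (3,5.333), (4,6), (6,7), (6.571,7), (3,5.077).
By the shoelace formula its area is 1.10.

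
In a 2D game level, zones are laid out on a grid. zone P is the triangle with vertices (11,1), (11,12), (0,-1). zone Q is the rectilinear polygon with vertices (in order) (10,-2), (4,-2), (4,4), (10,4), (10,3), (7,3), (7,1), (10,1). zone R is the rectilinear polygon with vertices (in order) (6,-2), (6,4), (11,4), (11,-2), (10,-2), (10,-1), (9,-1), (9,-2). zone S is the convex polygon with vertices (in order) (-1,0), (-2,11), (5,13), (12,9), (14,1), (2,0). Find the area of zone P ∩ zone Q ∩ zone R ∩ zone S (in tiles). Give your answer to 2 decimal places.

7.88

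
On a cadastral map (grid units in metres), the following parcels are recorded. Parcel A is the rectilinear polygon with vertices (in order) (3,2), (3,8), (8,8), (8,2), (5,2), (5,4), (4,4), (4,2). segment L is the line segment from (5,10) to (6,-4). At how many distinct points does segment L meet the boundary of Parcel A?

2

The segment meets the boundary at (5.571,2), (5.143,8).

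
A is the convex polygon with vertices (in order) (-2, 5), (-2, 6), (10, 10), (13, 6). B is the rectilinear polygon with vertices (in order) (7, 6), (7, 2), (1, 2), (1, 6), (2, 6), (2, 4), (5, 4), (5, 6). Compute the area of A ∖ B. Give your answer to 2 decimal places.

|A| = 37.5, |A∩B| = 1.7.
|A ∖ B| = |A| − |A∩B| = 37.5 − 1.7 = 35.80.

35.80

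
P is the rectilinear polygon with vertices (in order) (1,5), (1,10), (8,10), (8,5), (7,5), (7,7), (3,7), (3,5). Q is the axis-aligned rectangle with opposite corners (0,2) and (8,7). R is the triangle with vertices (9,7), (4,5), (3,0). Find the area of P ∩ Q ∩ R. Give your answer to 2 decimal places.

The intersection is the polygon with vertices (7,6.2), (8,6.6), (8,5.833), (7.286,5), (7,5).
By the shoelace formula its area is 1.10.

1.10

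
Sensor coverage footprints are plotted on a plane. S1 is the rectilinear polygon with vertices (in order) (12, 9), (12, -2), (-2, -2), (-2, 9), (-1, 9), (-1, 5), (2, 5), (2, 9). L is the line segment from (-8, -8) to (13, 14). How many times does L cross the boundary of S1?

The segment meets the boundary at (8.227,9), (-2,-1.714).

2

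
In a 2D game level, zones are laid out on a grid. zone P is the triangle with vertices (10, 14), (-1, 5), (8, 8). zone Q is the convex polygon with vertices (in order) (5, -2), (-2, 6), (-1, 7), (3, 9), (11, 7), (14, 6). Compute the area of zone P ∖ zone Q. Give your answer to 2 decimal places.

14.27

|zone P| = 24, |zone P∩zone Q| = 9.7264.
|zone P ∖ zone Q| = |zone P| − |zone P∩zone Q| = 24 − 9.7264 = 14.27.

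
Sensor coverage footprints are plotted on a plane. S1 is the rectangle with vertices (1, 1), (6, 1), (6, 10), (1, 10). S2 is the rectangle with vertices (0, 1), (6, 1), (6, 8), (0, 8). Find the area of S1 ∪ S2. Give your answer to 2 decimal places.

52.00

By inclusion–exclusion:
Individual areas: |S1| = 45, |S2| = 42.
|S1∩S2|: x∈[1,6], y∈[1,8] → 5·7 = 35.
|S1 ∪ S2| = 87 − 35 = 52.00.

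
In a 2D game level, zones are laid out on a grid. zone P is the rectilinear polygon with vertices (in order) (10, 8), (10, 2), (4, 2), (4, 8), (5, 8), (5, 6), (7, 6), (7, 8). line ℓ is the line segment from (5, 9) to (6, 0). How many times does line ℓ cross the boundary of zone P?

2

The segment meets the boundary at (5.778,2), (5.333,6).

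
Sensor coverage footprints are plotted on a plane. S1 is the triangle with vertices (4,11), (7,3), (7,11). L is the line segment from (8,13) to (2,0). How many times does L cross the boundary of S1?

The segment meets the boundary at (5.379,7.322), (7,10.833).

2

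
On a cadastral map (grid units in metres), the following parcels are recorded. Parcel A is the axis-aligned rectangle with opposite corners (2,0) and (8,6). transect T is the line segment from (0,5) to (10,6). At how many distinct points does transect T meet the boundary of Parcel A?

2

The segment meets the boundary at (8,5.8), (2,5.2).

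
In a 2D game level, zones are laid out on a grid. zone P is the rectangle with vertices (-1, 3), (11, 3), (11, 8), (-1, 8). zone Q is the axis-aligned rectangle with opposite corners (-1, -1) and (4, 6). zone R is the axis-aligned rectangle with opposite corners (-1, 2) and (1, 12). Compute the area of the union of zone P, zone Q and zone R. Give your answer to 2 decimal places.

By inclusion–exclusion:
Individual areas: |zone P| = 60, |zone Q| = 35, |zone R| = 20.
|zone P∩zone Q|: x∈[-1,4], y∈[3,6] → 5·3 = 15.
|zone P∩zone R|: x∈[-1,1], y∈[3,8] → 2·5 = 10.
|zone Q∩zone R|: x∈[-1,1], y∈[2,6] → 2·4 = 8.
|zone P∩zone Q∩zone R| = 6.
|zone P ∪ zone Q ∪ zone R| = 115 − 33 + 6 = 88.00.

88.00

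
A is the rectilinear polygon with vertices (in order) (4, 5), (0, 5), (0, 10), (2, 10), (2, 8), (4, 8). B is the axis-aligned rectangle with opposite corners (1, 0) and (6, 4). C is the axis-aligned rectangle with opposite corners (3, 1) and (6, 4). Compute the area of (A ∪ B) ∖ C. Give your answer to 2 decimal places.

|A ∪ B| = 36.
|(A ∪ B) ∩ C| = 9.
|(A ∪ B) ∖ C| = 36 − 9 = 27.00.

27.00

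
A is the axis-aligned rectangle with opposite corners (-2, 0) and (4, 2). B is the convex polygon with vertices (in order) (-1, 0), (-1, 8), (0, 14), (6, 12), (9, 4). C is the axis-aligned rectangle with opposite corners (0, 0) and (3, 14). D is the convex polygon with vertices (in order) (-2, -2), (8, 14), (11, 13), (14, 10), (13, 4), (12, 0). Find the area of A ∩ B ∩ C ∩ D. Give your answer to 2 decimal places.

2.80

The intersection is the polygon with vertices (0,1.2), (0.5,2), (3,2), (3,1.6), (0,0.4).
By the shoelace formula its area is 2.80.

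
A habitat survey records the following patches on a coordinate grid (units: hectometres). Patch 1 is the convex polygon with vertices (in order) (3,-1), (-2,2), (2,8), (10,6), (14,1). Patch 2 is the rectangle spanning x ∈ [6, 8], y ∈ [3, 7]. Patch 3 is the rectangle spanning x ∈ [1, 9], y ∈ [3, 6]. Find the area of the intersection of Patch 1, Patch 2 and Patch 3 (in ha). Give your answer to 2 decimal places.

The intersection is the polygon with vertices (8,3), (6,3), (6,6), (8,6).
By the shoelace formula its area is 6.00.

6.00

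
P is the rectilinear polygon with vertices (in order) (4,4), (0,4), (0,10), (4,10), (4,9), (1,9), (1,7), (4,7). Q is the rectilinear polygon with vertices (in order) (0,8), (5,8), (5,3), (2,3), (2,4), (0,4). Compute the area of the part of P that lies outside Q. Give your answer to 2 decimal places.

|P| = 18, |P∩Q| = 13.
|P ∖ Q| = |P| − |P∩Q| = 18 − 13 = 5.00.

5.00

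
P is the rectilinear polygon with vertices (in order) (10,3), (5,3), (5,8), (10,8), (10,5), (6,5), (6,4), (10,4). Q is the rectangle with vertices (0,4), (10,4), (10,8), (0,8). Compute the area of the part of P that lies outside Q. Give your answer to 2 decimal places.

|P| = 21, |P∩Q| = 16.
|P ∖ Q| = |P| − |P∩Q| = 21 − 16 = 5.00.

5.00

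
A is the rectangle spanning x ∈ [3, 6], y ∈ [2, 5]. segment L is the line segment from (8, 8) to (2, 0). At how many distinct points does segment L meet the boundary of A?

2

The segment meets the boundary at (3.5,2), (5.75,5).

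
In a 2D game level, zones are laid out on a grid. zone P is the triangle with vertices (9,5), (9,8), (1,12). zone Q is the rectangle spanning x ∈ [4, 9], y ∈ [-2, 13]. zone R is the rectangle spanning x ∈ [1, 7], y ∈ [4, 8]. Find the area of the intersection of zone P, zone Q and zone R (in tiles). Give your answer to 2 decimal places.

The intersection is the polygon with vertices (5.571,8), (7,8), (7,6.75).
By the shoelace formula its area is 0.89.

0.89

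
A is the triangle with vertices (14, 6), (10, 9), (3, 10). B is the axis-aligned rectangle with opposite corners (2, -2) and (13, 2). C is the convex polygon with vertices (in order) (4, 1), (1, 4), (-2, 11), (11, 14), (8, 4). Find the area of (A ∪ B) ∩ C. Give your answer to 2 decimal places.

|A ∪ B| = 52.5.
|(A ∪ B) ∩ C| = 5.58.

5.58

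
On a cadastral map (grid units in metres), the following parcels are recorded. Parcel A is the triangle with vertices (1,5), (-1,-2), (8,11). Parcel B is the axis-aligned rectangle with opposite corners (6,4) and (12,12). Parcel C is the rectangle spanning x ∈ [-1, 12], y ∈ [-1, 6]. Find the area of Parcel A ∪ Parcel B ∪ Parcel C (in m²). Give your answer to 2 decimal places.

By inclusion–exclusion:
Individual areas: |Parcel A| = 18.5, |Parcel B| = 48, |Parcel C| = 91.
|Parcel A∩Parcel B| = 1.1746.
|Parcel A∩Parcel C| = 12.3672.
|Parcel B∩Parcel C|: x∈[6,12], y∈[4,6] → 6·2 = 12.
|Parcel A∩Parcel B∩Parcel C| = 0.
|Parcel A ∪ Parcel B ∪ Parcel C| = 157.5 − 25.5418 + 0 = 131.96.

131.96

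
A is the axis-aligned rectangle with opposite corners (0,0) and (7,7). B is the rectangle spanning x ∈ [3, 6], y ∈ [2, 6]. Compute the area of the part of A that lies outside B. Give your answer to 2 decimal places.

|A∩B|: x∈[3,6], y∈[2,6] → 3·4 = 12.
|A| = 49.
|A ∖ B| = |A| − |A∩B| = 49 − 12 = 37.00.

37.00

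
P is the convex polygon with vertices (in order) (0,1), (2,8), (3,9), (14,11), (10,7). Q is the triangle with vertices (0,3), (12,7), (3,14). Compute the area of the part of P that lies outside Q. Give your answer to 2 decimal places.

14.27

|P| = 51.5, |P∩Q| = 37.2303.
|P ∖ Q| = |P| − |P∩Q| = 51.5 − 37.2303 = 14.27.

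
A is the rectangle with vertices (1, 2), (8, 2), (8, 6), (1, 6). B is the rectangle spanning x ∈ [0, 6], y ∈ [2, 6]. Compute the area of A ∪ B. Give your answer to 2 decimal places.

32.00

By inclusion–exclusion:
Individual areas: |A| = 28, |B| = 24.
|A∩B|: x∈[1,6], y∈[2,6] → 5·4 = 20.
|A ∪ B| = 52 − 20 = 32.00.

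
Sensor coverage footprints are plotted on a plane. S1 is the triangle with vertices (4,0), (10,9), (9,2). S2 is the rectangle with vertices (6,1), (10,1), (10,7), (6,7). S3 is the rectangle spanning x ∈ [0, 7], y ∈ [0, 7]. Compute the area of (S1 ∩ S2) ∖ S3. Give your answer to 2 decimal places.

10.50

|S1 ∩ S2| = 13.2024.
|(S1 ∩ S2) ∩ S3| = 2.7.
|(S1 ∩ S2) ∖ S3| = 13.2024 − 2.7 = 10.50.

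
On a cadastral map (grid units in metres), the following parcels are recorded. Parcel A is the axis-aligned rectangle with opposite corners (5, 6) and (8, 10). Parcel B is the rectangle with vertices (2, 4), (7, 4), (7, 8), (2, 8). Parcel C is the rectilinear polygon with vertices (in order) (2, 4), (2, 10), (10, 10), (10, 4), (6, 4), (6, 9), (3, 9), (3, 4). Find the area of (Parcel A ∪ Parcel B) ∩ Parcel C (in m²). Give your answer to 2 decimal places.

15.00

|Parcel A ∪ Parcel B| = 28.
|(Parcel A ∪ Parcel B) ∩ Parcel C| = 15.00.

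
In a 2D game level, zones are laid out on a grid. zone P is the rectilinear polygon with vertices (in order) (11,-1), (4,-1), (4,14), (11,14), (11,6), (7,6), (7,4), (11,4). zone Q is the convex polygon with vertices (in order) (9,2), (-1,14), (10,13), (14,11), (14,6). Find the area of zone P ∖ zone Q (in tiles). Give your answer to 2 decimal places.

|zone P| = 97, |zone P∩zone Q| = 53.853.
|zone P ∖ zone Q| = |zone P| − |zone P∩zone Q| = 97 − 53.853 = 43.15.

43.15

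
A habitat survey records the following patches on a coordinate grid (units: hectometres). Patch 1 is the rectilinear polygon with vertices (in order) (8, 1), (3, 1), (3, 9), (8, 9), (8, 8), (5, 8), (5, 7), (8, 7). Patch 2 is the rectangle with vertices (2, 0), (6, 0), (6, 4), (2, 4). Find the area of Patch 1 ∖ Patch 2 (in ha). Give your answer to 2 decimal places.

28.00

|Patch 1| = 37, |Patch 1∩Patch 2| = 9.
|Patch 1 ∖ Patch 2| = |Patch 1| − |Patch 1∩Patch 2| = 37 − 9 = 28.00.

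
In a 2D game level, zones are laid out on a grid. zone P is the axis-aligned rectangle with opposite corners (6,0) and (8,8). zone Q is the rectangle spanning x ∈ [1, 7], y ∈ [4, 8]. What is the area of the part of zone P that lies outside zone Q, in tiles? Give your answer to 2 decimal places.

12.00

|zone P∩zone Q|: x∈[6,7], y∈[4,8] → 1·4 = 4.
|zone P| = 16.
|zone P ∖ zone Q| = |zone P| − |zone P∩zone Q| = 16 − 4 = 12.00.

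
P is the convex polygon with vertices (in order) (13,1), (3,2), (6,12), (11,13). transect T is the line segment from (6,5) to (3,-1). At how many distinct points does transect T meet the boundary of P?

The segment meets the boundary at (4.429,1.857).

1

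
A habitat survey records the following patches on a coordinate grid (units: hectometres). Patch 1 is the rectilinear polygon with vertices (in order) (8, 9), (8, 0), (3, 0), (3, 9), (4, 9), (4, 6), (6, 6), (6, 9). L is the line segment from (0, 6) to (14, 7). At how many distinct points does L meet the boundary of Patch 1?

The segment meets the boundary at (8,6.571), (6,6.429), (4,6.286), (3,6.214).

4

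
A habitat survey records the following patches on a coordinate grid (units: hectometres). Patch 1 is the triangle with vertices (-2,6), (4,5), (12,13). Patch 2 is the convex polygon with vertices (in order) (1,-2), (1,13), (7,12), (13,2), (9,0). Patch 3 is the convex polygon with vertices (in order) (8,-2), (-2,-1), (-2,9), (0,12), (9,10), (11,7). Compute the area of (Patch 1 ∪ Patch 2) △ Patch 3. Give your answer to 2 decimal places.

65.88

|Patch 1 ∪ Patch 2| = 127.7692.
|(Patch 1 ∪ Patch 2) ∩ Patch 3| = 103.1936.
|(Patch 1 ∪ Patch 2) △ Patch 3| = 127.7692 + 144.5 − 206.3872 = 65.88.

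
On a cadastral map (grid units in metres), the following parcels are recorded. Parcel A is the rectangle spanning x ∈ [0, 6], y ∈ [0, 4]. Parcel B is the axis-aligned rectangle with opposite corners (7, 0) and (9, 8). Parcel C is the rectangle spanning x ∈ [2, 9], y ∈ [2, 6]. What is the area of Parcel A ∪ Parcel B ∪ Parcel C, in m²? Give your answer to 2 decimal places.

By inclusion–exclusion:
Individual areas: |Parcel A| = 24, |Parcel B| = 16, |Parcel C| = 28.
|Parcel A∩Parcel B| = 0 (no overlap).
|Parcel A∩Parcel C|: x∈[2,6], y∈[2,4] → 4·2 = 8.
|Parcel B∩Parcel C|: x∈[7,9], y∈[2,6] → 2·4 = 8.
|Parcel A∩Parcel B∩Parcel C| = 0.
|Parcel A ∪ Parcel B ∪ Parcel C| = 68 − 16 + 0 = 52.00.

52.00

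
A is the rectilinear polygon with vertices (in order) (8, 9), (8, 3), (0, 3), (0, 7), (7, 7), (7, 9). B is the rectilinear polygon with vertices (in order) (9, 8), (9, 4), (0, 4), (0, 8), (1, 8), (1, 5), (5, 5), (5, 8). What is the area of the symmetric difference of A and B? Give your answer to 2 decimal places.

|A| = 34, |B| = 24, |A∩B| = 17.
|A △ B| = |A| + |B| − 2·|A∩B| = 34 + 24 − 34 = 24.00.

24.00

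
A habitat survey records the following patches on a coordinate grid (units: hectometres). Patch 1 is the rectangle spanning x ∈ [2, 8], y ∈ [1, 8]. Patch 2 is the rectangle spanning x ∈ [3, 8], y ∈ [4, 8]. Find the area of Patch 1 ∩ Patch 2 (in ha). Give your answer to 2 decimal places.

|Patch 1∩Patch 2|: x∈[3,8], y∈[4,8] → 5·4 = 20.

20.00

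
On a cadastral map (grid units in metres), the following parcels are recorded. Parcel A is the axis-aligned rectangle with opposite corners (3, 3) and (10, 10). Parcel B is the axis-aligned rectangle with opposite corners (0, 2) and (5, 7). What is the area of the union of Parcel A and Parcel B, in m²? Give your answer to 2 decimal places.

66.00

By inclusion–exclusion:
Individual areas: |Parcel A| = 49, |Parcel B| = 25.
|Parcel A∩Parcel B|: x∈[3,5], y∈[3,7] → 2·4 = 8.
|Parcel A ∪ Parcel B| = 74 − 8 = 66.00.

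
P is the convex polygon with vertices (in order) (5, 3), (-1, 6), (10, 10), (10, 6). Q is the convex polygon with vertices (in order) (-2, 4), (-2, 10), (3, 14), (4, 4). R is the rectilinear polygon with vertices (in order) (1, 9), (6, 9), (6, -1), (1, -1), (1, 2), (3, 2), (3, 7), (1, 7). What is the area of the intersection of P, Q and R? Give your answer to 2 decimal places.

3.22

The intersection is the polygon with vertices (3.632,7.684), (4,4), (3,4), (3,7), (1.75,7).
By the shoelace formula its area is 3.22.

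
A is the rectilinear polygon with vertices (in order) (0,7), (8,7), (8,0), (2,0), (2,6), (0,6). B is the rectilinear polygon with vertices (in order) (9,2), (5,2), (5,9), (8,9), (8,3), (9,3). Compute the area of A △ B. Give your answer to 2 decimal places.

|A| = 44, |B| = 22, |A∩B| = 15.
|A △ B| = |A| + |B| − 2·|A∩B| = 44 + 22 − 30 = 36.00.

36.00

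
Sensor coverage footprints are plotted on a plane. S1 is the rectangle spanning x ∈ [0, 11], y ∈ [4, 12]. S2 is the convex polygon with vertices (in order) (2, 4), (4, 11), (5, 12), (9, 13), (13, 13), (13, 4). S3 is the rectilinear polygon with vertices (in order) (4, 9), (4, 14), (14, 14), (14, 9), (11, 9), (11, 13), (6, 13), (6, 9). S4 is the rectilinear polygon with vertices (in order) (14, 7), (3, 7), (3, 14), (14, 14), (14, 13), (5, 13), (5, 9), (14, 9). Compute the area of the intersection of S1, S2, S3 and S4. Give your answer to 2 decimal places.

2.50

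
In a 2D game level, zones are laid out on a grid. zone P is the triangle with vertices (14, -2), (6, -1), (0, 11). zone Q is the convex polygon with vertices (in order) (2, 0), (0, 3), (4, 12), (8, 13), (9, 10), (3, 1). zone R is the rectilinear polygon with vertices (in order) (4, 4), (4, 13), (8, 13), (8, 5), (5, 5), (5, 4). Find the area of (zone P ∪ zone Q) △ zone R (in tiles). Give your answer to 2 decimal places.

|zone P ∪ zone Q| = 89.287.
|(zone P ∪ zone Q) ∩ zone R| = 27.0979.
|(zone P ∪ zone Q) △ zone R| = 89.287 + 33 − 54.1957 = 68.09.

68.09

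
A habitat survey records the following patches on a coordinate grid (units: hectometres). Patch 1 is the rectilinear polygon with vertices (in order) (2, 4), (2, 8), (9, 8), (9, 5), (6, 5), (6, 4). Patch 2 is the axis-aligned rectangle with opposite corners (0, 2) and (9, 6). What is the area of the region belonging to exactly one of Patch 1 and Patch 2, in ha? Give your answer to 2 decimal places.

39.00

|Patch 1| = 25, |Patch 2| = 36, |Patch 1∩Patch 2| = 11.
|Patch 1 △ Patch 2| = |Patch 1| + |Patch 2| − 2·|Patch 1∩Patch 2| = 25 + 36 − 22 = 39.00.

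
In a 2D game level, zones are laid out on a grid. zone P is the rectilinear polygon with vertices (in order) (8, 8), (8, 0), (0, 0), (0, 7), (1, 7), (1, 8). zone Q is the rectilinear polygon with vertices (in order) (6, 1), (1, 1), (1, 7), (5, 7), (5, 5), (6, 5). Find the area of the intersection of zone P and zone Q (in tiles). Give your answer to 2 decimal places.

28.00

The intersection is the polygon with vertices (1,1), (1,7), (5,7), (5,5), (6,5), (6,1).
By the shoelace formula its area is 28.00.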